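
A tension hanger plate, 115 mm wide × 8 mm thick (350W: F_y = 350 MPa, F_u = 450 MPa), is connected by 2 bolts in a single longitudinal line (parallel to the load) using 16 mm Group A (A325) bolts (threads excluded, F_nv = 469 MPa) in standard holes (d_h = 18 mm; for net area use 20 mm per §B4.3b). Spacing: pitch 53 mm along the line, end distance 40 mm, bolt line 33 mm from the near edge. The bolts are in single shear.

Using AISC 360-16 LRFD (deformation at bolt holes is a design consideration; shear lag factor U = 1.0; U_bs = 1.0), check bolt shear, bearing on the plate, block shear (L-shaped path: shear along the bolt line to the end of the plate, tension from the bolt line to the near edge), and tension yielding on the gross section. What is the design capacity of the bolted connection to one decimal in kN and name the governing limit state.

Bolt shear: A_b = π(16)²/4 = 201.06 mm². φR_n = 0.75 × 469 × 201.06 × 2 × 1 = 141.4 kN.
Bearing (8 mm plate, F_u = 450 MPa): end bolts L_c = 40 − 18/2 = 31, R_n = min(1.2×31×8×450, 2.4×16×8×450) = 133.92 kN/bolt; interior L_c = 53 − 18 = 35, R_n = 138.24 kN/bolt. φR_n = 0.75 × (1×133.92 + 1×138.24) = 204.1 kN.
Block shear: shear path 1×[40+1×53] = 1×93 mm, A_gv = 744, A_nv = 1×(93 − 1.5×20)×8 = 504 mm²; tension to near edge: (33 − 0.5×20)×8 = 184 mm². R_n = min(0.6×450×504, 0.6×350×744) + 1.0×450×184 = min(136.08, 156.24) + 82.8 = 218.88 kN. φR_n = 0.75 × 218.88 = 164.2 kN.
Tension yield (gross): A_g = 115×8 = 920 mm². φR_n = 0.90 × 350 × 920 = 289.8 kN.
Governing: min(141.4, 204.1, 164.2, 289.8) = 141.4 kN → bolt shear.

141.4 kN (bolt shear governs)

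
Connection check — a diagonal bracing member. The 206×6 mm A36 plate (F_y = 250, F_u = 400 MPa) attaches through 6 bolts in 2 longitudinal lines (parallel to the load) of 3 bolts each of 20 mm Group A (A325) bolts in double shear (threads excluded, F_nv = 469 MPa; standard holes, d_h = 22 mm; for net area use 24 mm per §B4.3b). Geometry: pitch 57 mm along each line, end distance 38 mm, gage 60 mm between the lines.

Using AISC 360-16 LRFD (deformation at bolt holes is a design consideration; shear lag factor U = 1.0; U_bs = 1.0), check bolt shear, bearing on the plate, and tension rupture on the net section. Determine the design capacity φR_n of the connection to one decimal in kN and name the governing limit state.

Bolt shear: A_b = π(20)²/4 = 314.16 mm². φR_n = 0.75 × 469 × 314.16 × 6 × 2 = 1326.1 kN.
Bearing (6 mm plate, F_u = 400 MPa): end bolts L_c = 38 − 22/2 = 27, R_n = min(1.2×27×6×400, 2.4×20×6×400) = 77.76 kN/bolt; interior L_c = 57 − 22 = 35, R_n = 100.8 kN/bolt. φR_n = 0.75 × (2×77.76 + 4×100.8) = 419.0 kN.
Tension rupture (net): A_n = (206 − 2×24)×6 = 948 mm² (U = 1.0, A_e = A_n). φR_n = 0.75 × 400 × 948 = 284.4 kN.
Governing: min(1326.1, 419.0, 284.4) = 284.4 kN → net-section rupture.

284.4 kN (net-section rupture governs)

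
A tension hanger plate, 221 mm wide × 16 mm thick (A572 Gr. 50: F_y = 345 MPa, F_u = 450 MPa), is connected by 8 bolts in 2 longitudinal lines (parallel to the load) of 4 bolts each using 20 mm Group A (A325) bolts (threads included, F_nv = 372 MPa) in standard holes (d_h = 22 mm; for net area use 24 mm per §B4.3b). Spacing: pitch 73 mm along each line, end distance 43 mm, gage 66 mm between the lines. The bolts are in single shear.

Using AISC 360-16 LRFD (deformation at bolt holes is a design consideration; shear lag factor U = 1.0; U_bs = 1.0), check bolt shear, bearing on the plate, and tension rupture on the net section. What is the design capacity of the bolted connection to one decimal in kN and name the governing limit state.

Bolt shear: A_b = π(20)²/4 = 314.16 mm². φR_n = 0.75 × 372 × 314.16 × 8 × 1 = 701.2 kN.
Bearing (16 mm plate, F_u = 450 MPa): end bolts L_c = 43 − 22/2 = 32, R_n = min(1.2×32×16×450, 2.4×20×16×450) = 276.48 kN/bolt; interior L_c = 73 − 22 = 51, R_n = 345.6 kN/bolt. φR_n = 0.75 × (2×276.48 + 6×345.6) = 1969.9 kN.
Tension rupture (net): A_n = (221 − 2×24)×16 = 2768 mm² (U = 1.0, A_e = A_n). φR_n = 0.75 × 450 × 2768 = 934.2 kN.
Governing: min(701.2, 1969.9, 934.2) = 701.2 kN → bolt shear.

701.2 kN (bolt shear governs)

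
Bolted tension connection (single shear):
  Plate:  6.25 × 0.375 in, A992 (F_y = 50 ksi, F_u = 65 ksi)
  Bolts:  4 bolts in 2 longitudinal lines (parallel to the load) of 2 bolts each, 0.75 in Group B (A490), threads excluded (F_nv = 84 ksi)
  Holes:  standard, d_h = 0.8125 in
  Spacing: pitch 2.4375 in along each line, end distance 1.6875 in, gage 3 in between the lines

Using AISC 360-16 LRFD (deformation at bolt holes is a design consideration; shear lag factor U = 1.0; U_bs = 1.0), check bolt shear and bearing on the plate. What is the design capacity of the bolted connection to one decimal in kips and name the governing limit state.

111.3 kips (bolt shear governs)

Bolt shear: A_b = π(0.75)²/4 = 0.44179 in². φR_n = 0.75 × 84 × 0.44179 × 4 × 1 = 111.3 kips.
Bearing (0.375 in plate, F_u = 65 ksi): end bolts L_c = 1.6875 − 0.8125/2 = 1.28125, R_n = min(1.2×1.28125×0.375×65, 2.4×0.75×0.375×65) = 37.477 kips/bolt; interior L_c = 2.4375 − 0.8125 = 1.625, R_n = 43.875 kips/bolt. φR_n = 0.75 × (2×37.477 + 2×43.875) = 122.0 kips.
Governing: min(111.3, 122.0) = 111.3 kips → bolt shear.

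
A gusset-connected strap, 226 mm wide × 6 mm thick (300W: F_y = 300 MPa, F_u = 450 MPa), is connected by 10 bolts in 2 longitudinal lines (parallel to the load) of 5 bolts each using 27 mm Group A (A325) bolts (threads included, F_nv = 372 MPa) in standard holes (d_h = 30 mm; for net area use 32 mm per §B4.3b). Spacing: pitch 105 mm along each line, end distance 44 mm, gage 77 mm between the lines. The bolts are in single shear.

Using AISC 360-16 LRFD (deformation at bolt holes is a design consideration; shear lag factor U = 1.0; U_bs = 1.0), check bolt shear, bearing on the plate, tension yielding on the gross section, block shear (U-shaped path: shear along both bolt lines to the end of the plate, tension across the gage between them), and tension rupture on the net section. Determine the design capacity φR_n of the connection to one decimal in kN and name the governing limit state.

328.1 kN (net-section rupture governs)

Bolt shear: A_b = π(27)²/4 = 572.56 mm². φR_n = 0.75 × 372 × 572.56 × 10 × 1 = 1597.4 kN.
Bearing (6 mm plate, F_u = 450 MPa): end bolts L_c = 44 − 30/2 = 29, R_n = min(1.2×29×6×450, 2.4×27×6×450) = 93.96 kN/bolt; interior L_c = 105 − 30 = 75, R_n = 174.96 kN/bolt. φR_n = 0.75 × (2×93.96 + 8×174.96) = 1190.7 kN.
Tension yield (gross): A_g = 226×6 = 1356 mm². φR_n = 0.90 × 300 × 1356 = 366.1 kN.
Block shear: shear path 2×[44+4×105] = 2×464 mm, A_gv = 5568, A_nv = 2×(464 − 4.5×32)×6 = 3840 mm²; tension across gage: (77 − 1×32)×6 = 270 mm². R_n = min(0.6×450×3840, 0.6×300×5568) + 1.0×450×270 = min(1036.8, 1002.2) + 121.5 = 1123.7 kN. φR_n = 0.75 × 1123.7 = 842.8 kN.
Tension rupture (net): A_n = (226 − 2×32)×6 = 972 mm² (U = 1.0, A_e = A_n). φR_n = 0.75 × 450 × 972 = 328.1 kN.
Governing: min(1597.4, 1190.7, 366.1, 842.8, 328.1) = 328.1 kN → net-section rupture.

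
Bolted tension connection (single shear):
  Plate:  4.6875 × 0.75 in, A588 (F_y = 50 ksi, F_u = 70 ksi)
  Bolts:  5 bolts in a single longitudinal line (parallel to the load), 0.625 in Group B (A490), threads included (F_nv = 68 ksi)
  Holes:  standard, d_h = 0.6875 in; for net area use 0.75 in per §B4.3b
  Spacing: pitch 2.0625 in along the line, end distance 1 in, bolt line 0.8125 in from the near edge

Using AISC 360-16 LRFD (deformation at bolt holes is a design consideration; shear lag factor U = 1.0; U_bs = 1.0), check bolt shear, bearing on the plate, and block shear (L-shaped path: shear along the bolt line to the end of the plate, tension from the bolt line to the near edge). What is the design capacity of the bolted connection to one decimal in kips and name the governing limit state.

Bolt shear: A_b = π(0.625)²/4 = 0.3068 in². φR_n = 0.75 × 68 × 0.3068 × 5 × 1 = 78.2 kips.
Bearing (0.75 in plate, F_u = 70 ksi): end bolts L_c = 1 − 0.6875/2 = 0.65625, R_n = min(1.2×0.65625×0.75×70, 2.4×0.625×0.75×70) = 41.344 kips/bolt; interior L_c = 2.0625 − 0.6875 = 1.375, R_n = 78.75 kips/bolt. φR_n = 0.75 × (1×41.344 + 4×78.75) = 267.3 kips.
Block shear: shear path 1×[1+4×2.0625] = 1×9.25 in, A_gv = 6.9375, A_nv = 1×(9.25 − 4.5×0.75)×0.75 = 4.4063 in²; tension to near edge: (0.8125 − 0.5×0.75)×0.75 = 0.32813 in². R_n = min(0.6×70×4.4063, 0.6×50×6.9375) + 1.0×70×0.32813 = min(185.06, 208.13) + 22.969 = 208.03 kips. φR_n = 0.75 × 208.03 = 156.0 kips.
Governing: min(78.2, 267.3, 156.0) = 78.2 kips → bolt shear.

78.2 kips (bolt shear governs)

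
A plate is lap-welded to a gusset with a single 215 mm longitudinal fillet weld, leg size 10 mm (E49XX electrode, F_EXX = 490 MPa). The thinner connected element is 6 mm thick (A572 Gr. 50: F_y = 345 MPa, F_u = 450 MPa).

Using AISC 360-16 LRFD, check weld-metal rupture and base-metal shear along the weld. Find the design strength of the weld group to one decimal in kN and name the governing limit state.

Weld metal: throat = 0.707×10 = 7.07 mm, L = 215 mm. φR_n = 0.75 × 0.6 × 490 × 7.07 × 215 = 335.2 kN.
Base metal shear (6 mm plate): yield φR_n = 1.0×0.6×345×6×215 = 267.0 kN; rupture φR_n = 0.75×0.6×450×6×215 = 261.2 kN; take 261.2 kN (rupture).
Governing: min(335.2, 261.2) = 261.2 kN → base-metal shear.

261.2 kN (base-metal shear governs)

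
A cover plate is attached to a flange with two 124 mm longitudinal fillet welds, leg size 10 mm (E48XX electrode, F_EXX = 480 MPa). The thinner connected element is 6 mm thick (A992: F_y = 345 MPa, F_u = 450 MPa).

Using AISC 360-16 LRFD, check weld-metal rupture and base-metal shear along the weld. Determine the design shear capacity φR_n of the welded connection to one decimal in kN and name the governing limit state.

Weld metal: throat = 0.707×10 = 7.07 mm, L = 2×124 = 248 mm. φR_n = 0.75 × 0.6 × 480 × 7.07 × 248 = 378.7 kN.
Base metal shear (6 mm plate): yield φR_n = 1.0×0.6×345×6×248 = 308.0 kN; rupture φR_n = 0.75×0.6×450×6×248 = 301.3 kN; take 301.3 kN (rupture).
Governing: min(378.7, 301.3) = 301.3 kN → base-metal shear.

301.3 kN (base-metal shear governs)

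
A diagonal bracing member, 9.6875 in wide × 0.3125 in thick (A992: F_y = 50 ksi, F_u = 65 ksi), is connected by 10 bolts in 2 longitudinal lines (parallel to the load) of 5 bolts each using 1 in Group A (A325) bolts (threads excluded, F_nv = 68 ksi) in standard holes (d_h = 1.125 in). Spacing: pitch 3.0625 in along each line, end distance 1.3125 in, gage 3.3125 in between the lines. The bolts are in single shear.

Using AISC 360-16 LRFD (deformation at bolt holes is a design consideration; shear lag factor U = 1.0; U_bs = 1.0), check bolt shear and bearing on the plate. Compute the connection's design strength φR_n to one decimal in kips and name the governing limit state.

Bolt shear: A_b = π(1)²/4 = 0.7854 in². φR_n = 0.75 × 68 × 0.7854 × 10 × 1 = 400.6 kips.
Bearing (0.3125 in plate, F_u = 65 ksi): end bolts L_c = 1.3125 − 1.125/2 = 0.75, R_n = min(1.2×0.75×0.3125×65, 2.4×1×0.3125×65) = 18.281 kips/bolt; interior L_c = 3.0625 − 1.125 = 1.9375, R_n = 47.227 kips/bolt. φR_n = 0.75 × (2×18.281 + 8×47.227) = 310.8 kips.
Governing: min(400.6, 310.8) = 310.8 kips → bearing.

310.8 kips (bearing governs)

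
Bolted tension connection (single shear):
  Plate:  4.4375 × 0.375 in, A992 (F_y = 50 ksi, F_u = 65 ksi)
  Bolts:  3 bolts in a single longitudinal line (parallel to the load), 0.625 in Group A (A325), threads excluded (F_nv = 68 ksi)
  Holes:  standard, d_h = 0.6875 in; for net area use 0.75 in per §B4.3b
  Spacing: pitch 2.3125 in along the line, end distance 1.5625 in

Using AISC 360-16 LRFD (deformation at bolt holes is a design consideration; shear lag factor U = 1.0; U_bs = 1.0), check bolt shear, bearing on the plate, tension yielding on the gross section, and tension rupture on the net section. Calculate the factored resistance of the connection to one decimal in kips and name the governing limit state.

46.9 kips (bolt shear governs)

Bolt shear: A_b = π(0.625)²/4 = 0.3068 in². φR_n = 0.75 × 68 × 0.3068 × 3 × 1 = 46.9 kips.
Bearing (0.375 in plate, F_u = 65 ksi): end bolts L_c = 1.5625 − 0.6875/2 = 1.21875, R_n = min(1.2×1.21875×0.375×65, 2.4×0.625×0.375×65) = 35.648 kips/bolt; interior L_c = 2.3125 − 0.6875 = 1.625, R_n = 36.563 kips/bolt. φR_n = 0.75 × (1×35.648 + 2×36.563) = 81.6 kips.
Tension yield (gross): A_g = 4.4375×0.375 = 1.6641 in². φR_n = 0.90 × 50 × 1.6641 = 74.9 kips.
Tension rupture (net): A_n = (4.4375 − 1×0.75)×0.375 = 1.3828 in² (U = 1.0, A_e = A_n). φR_n = 0.75 × 65 × 1.3828 = 67.4 kips.
Governing: min(46.9, 81.6, 74.9, 67.4) = 46.9 kips → bolt shear.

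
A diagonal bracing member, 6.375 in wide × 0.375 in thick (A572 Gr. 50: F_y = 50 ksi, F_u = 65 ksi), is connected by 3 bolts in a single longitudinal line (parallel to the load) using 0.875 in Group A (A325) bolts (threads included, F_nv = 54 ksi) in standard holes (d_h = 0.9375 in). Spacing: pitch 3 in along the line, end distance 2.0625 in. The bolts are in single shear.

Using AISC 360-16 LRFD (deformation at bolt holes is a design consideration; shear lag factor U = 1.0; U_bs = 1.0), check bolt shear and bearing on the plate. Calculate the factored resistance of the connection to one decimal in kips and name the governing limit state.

73.1 kips (bolt shear governs)

Bolt shear: A_b = π(0.875)²/4 = 0.60132 in². φR_n = 0.75 × 54 × 0.60132 × 3 × 1 = 73.1 kips.
Bearing (0.375 in plate, F_u = 65 ksi): end bolts L_c = 2.0625 − 0.9375/2 = 1.59375, R_n = min(1.2×1.59375×0.375×65, 2.4×0.875×0.375×65) = 46.617 kips/bolt; interior L_c = 3 − 0.9375 = 2.0625, R_n = 51.188 kips/bolt. φR_n = 0.75 × (1×46.617 + 2×51.188) = 111.7 kips.
Governing: min(73.1, 111.7) = 73.1 kips → bolt shear.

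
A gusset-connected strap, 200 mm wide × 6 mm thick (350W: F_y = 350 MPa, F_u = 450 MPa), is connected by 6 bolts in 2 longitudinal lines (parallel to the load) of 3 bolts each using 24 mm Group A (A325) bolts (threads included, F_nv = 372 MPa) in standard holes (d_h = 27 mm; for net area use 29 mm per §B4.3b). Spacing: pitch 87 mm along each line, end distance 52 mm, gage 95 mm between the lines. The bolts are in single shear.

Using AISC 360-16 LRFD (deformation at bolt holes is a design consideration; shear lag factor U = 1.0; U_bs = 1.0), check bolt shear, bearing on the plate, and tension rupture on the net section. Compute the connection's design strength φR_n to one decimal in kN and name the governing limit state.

287.6 kN (net-section rupture governs)

Bolt shear: A_b = π(24)²/4 = 452.39 mm². φR_n = 0.75 × 372 × 452.39 × 6 × 1 = 757.3 kN.
Bearing (6 mm plate, F_u = 450 MPa): end bolts L_c = 52 − 27/2 = 38.5, R_n = min(1.2×38.5×6×450, 2.4×24×6×450) = 124.74 kN/bolt; interior L_c = 87 − 27 = 60, R_n = 155.52 kN/bolt. φR_n = 0.75 × (2×124.74 + 4×155.52) = 653.7 kN.
Tension rupture (net): A_n = (200 − 2×29)×6 = 852 mm² (U = 1.0, A_e = A_n). φR_n = 0.75 × 450 × 852 = 287.6 kN.
Governing: min(757.3, 653.7, 287.6) = 287.6 kN → net-section rupture.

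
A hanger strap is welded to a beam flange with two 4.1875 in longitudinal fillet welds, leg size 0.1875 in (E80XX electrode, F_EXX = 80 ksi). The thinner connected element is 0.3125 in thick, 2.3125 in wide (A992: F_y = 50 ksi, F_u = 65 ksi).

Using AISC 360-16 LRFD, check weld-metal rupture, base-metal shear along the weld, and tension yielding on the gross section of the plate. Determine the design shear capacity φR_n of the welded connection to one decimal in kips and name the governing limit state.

Weld metal: throat = 0.707×0.1875 = 0.13256 in, L = 2×4.1875 = 8.375 in. φR_n = 0.75 × 0.6 × 80 × 0.13256 × 8.375 = 40.0 kips.
Base metal shear (0.3125 in plate): yield φR_n = 1.0×0.6×50×0.3125×8.375 = 78.5 kips; rupture φR_n = 0.75×0.6×65×0.3125×8.375 = 76.6 kips; take 76.6 kips (rupture).
Tension yield (gross): A_g = 2.3125×0.3125 = 0.72266 in². φR_n = 0.90 × 50 × 0.72266 = 32.5 kips.
Governing: min(40.0, 76.6, 32.5) = 32.5 kips → gross-section yield.

32.5 kips (gross-section yield governs)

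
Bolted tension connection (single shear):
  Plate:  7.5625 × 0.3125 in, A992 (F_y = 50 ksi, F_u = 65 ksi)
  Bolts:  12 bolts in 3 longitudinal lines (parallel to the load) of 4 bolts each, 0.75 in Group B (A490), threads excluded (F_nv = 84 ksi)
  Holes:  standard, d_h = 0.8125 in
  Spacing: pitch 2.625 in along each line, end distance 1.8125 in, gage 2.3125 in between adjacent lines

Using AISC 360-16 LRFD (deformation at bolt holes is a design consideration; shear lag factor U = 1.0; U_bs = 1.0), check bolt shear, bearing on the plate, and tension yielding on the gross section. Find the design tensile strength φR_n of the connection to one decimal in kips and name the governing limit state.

Bolt shear: A_b = π(0.75)²/4 = 0.44179 in². φR_n = 0.75 × 84 × 0.44179 × 12 × 1 = 334.0 kips.
Bearing (0.3125 in plate, F_u = 65 ksi): end bolts L_c = 1.8125 − 0.8125/2 = 1.40625, R_n = min(1.2×1.40625×0.3125×65, 2.4×0.75×0.3125×65) = 34.277 kips/bolt; interior L_c = 2.625 − 0.8125 = 1.8125, R_n = 36.563 kips/bolt. φR_n = 0.75 × (3×34.277 + 9×36.563) = 323.9 kips.
Tension yield (gross): A_g = 7.5625×0.3125 = 2.3633 in². φR_n = 0.90 × 50 × 2.3633 = 106.3 kips.
Governing: min(334.0, 323.9, 106.3) = 106.3 kips → gross-section yield.

106.3 kips (gross-section yield governs)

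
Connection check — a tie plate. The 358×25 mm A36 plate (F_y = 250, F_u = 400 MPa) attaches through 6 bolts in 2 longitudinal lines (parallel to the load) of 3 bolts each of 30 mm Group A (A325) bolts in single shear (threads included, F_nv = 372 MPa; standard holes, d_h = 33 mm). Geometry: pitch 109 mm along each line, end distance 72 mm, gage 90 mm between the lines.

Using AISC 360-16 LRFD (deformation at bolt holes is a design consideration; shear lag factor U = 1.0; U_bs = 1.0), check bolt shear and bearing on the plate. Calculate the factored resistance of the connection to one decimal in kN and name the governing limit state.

Bolt shear: A_b = π(30)²/4 = 706.86 mm². φR_n = 0.75 × 372 × 706.86 × 6 × 1 = 1183.3 kN.
Bearing (25 mm plate, F_u = 400 MPa): end bolts L_c = 72 − 33/2 = 55.5, R_n = min(1.2×55.5×25×400, 2.4×30×25×400) = 666 kN/bolt; interior L_c = 109 − 33 = 76, R_n = 720 kN/bolt. φR_n = 0.75 × (2×666 + 4×720) = 3159.0 kN.
Governing: min(1183.3, 3159.0) = 1183.3 kN → bolt shear.

1183.3 kN (bolt shear governs)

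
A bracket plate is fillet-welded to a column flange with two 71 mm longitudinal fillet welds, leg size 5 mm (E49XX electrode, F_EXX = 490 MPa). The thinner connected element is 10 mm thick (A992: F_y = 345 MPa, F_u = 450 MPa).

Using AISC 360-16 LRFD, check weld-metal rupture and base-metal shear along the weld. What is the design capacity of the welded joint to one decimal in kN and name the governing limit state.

110.7 kN (weld metal governs)

Weld metal: throat = 0.707×5 = 3.535 mm, L = 2×71 = 142 mm. φR_n = 0.75 × 0.6 × 490 × 3.535 × 142 = 110.7 kN.
Base metal shear (10 mm plate): yield φR_n = 1.0×0.6×345×10×142 = 293.9 kN; rupture φR_n = 0.75×0.6×450×10×142 = 287.6 kN; take 287.6 kN (rupture).
Governing: min(110.7, 287.6) = 110.7 kN → weld metal.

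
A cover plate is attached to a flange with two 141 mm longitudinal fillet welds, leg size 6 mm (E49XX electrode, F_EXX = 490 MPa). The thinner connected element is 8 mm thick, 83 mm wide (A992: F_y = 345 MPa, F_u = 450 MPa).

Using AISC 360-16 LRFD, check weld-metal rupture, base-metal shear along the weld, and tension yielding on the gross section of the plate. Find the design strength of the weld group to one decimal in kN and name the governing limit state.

206.2 kN (gross-section yield governs)

Weld metal: throat = 0.707×6 = 4.242 mm, L = 2×141 = 282 mm. φR_n = 0.75 × 0.6 × 490 × 4.242 × 282 = 263.8 kN.
Base metal shear (8 mm plate): yield φR_n = 1.0×0.6×345×8×282 = 467.0 kN; rupture φR_n = 0.75×0.6×450×8×282 = 456.8 kN; take 456.8 kN (rupture).
Tension yield (gross): A_g = 83×8 = 664 mm². φR_n = 0.90 × 345 × 664 = 206.2 kN.
Governing: min(263.8, 456.8, 206.2) = 206.2 kN → gross-section yield.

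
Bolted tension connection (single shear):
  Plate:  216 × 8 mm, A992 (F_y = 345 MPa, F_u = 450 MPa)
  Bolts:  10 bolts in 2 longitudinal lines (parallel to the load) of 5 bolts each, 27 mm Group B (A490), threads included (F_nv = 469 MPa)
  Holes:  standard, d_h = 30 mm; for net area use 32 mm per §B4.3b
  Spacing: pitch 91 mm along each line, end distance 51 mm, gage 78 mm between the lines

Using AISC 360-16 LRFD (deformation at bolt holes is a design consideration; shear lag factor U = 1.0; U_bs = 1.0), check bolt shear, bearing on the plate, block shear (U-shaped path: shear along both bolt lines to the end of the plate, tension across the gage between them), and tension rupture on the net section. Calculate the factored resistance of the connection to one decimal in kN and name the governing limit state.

410.4 kN (net-section rupture governs)

Bolt shear: A_b = π(27)²/4 = 572.56 mm². φR_n = 0.75 × 469 × 572.56 × 10 × 1 = 2014.0 kN.
Bearing (8 mm plate, F_u = 450 MPa): end bolts L_c = 51 − 30/2 = 36, R_n = min(1.2×36×8×450, 2.4×27×8×450) = 155.52 kN/bolt; interior L_c = 91 − 30 = 61, R_n = 233.28 kN/bolt. φR_n = 0.75 × (2×155.52 + 8×233.28) = 1633.0 kN.
Block shear: shear path 2×[51+4×91] = 2×415 mm, A_gv = 6640, A_nv = 2×(415 − 4.5×32)×8 = 4336 mm²; tension across gage: (78 − 1×32)×8 = 368 mm². R_n = min(0.6×450×4336, 0.6×345×6640) + 1.0×450×368 = min(1170.7, 1374.5) + 165.6 = 1336.3 kN. φR_n = 0.75 × 1336.3 = 1002.2 kN.
Tension rupture (net): A_n = (216 − 2×32)×8 = 1216 mm² (U = 1.0, A_e = A_n). φR_n = 0.75 × 450 × 1216 = 410.4 kN.
Governing: min(2014.0, 1633.0, 1002.2, 410.4) = 410.4 kN → net-section rupture.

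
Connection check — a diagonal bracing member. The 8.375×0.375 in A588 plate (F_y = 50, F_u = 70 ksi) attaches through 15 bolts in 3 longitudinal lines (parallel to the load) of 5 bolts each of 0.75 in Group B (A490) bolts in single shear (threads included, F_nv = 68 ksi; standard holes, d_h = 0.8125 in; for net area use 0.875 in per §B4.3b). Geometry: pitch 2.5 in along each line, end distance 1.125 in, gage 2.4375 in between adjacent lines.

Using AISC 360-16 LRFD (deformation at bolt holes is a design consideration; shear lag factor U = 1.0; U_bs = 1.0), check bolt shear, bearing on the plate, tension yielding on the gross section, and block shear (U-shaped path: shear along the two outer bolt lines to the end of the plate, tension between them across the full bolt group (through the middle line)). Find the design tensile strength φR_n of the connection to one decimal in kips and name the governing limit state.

Bolt shear: A_b = π(0.75)²/4 = 0.44179 in². φR_n = 0.75 × 68 × 0.44179 × 15 × 1 = 338.0 kips.
Bearing (0.375 in plate, F_u = 70 ksi): end bolts L_c = 1.125 − 0.8125/2 = 0.71875, R_n = min(1.2×0.71875×0.375×70, 2.4×0.75×0.375×70) = 22.641 kips/bolt; interior L_c = 2.5 − 0.8125 = 1.6875, R_n = 47.25 kips/bolt. φR_n = 0.75 × (3×22.641 + 12×47.25) = 476.2 kips.
Tension yield (gross): A_g = 8.375×0.375 = 3.1406 in². φR_n = 0.90 × 50 × 3.1406 = 141.3 kips.
Block shear: shear path 2×[1.125+4×2.5] = 2×11.125 in, A_gv = 8.3438, A_nv = 2×(11.125 − 4.5×0.875)×0.375 = 5.3906 in²; tension across gage: (4.875 − 2×0.875)×0.375 = 1.1719 in². R_n = min(0.6×70×5.3906, 0.6×50×8.3438) + 1.0×70×1.1719 = min(226.41, 250.31) + 82.033 = 308.44 kips. φR_n = 0.75 × 308.44 = 231.3 kips.
Governing: min(338.0, 476.2, 141.3, 231.3) = 141.3 kips → gross-section yield.

141.3 kips (gross-section yield governs)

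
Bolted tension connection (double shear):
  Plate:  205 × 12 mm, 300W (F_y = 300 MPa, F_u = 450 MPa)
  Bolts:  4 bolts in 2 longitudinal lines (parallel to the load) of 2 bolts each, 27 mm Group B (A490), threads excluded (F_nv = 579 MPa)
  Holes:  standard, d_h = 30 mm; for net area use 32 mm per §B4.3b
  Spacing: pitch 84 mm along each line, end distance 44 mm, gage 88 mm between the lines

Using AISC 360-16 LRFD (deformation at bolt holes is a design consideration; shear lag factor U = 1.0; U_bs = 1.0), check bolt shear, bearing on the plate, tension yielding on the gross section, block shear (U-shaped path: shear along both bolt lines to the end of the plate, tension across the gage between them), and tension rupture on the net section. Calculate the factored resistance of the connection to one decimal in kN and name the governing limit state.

571.1 kN (net-section rupture governs)

Bolt shear: A_b = π(27)²/4 = 572.56 mm². φR_n = 0.75 × 579 × 572.56 × 4 × 2 = 1989.1 kN.
Bearing (12 mm plate, F_u = 450 MPa): end bolts L_c = 44 − 30/2 = 29, R_n = min(1.2×29×12×450, 2.4×27×12×450) = 187.92 kN/bolt; interior L_c = 84 − 30 = 54, R_n = 349.92 kN/bolt. φR_n = 0.75 × (2×187.92 + 2×349.92) = 806.8 kN.
Tension yield (gross): A_g = 205×12 = 2460 mm². φR_n = 0.90 × 300 × 2460 = 664.2 kN.
Block shear: shear path 2×[44+1×84] = 2×128 mm, A_gv = 3072, A_nv = 2×(128 − 1.5×32)×12 = 1920 mm²; tension across gage: (88 − 1×32)×12 = 672 mm². R_n = min(0.6×450×1920, 0.6×300×3072) + 1.0×450×672 = min(518.4, 552.96) + 302.4 = 820.8 kN. φR_n = 0.75 × 820.8 = 615.6 kN.
Tension rupture (net): A_n = (205 − 2×32)×12 = 1692 mm² (U = 1.0, A_e = A_n). φR_n = 0.75 × 450 × 1692 = 571.1 kN.
Governing: min(1989.1, 806.8, 664.2, 615.6, 571.1) = 571.1 kN → net-section rupture.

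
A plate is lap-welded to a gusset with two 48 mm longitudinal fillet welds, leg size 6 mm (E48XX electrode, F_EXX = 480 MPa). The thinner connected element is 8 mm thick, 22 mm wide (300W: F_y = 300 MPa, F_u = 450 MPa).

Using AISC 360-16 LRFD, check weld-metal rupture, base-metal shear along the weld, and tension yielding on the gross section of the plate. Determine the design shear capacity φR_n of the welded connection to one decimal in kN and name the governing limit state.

47.5 kN (gross-section yield governs)

Weld metal: throat = 0.707×6 = 4.242 mm, L = 2×48 = 96 mm. φR_n = 0.75 × 0.6 × 480 × 4.242 × 96 = 88.0 kN.
Base metal shear (8 mm plate): yield φR_n = 1.0×0.6×300×8×96 = 138.2 kN; rupture φR_n = 0.75×0.6×450×8×96 = 155.5 kN; take 138.2 kN (yield).
Tension yield (gross): A_g = 22×8 = 176 mm². φR_n = 0.90 × 300 × 176 = 47.5 kN.
Governing: min(88.0, 138.2, 47.5) = 47.5 kN → gross-section yield.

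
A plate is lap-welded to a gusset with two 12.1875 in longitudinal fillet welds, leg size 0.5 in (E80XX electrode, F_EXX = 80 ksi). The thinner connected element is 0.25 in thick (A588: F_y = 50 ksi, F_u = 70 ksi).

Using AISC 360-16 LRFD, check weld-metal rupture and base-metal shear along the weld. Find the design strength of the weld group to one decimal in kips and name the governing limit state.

Weld metal: throat = 0.707×0.5 = 0.3535 in, L = 2×12.1875 = 24.375 in. φR_n = 0.75 × 0.6 × 80 × 0.3535 × 24.375 = 310.2 kips.
Base metal shear (0.25 in plate): yield φR_n = 1.0×0.6×50×0.25×24.375 = 182.8 kips; rupture φR_n = 0.75×0.6×70×0.25×24.375 = 192.0 kips; take 182.8 kips (yield).
Governing: min(310.2, 182.8) = 182.8 kips → base-metal shear.

182.8 kips (base-metal shear governs)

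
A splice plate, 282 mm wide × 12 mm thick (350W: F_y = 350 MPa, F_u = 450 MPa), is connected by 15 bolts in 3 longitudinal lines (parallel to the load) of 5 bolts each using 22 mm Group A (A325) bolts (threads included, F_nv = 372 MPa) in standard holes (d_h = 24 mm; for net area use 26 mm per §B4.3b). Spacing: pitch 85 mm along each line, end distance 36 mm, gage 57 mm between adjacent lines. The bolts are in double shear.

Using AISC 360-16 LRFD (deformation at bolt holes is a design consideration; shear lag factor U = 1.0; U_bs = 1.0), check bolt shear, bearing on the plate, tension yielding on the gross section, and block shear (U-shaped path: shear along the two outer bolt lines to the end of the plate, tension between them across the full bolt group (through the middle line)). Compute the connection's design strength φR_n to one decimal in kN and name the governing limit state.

1066.0 kN (gross-section yield governs)

Bolt shear: A_b = π(22)²/4 = 380.13 mm². φR_n = 0.75 × 372 × 380.13 × 15 × 2 = 3181.7 kN.
Bearing (12 mm plate, F_u = 450 MPa): end bolts L_c = 36 − 24/2 = 24, R_n = min(1.2×24×12×450, 2.4×22×12×450) = 155.52 kN/bolt; interior L_c = 85 − 24 = 61, R_n = 285.12 kN/bolt. φR_n = 0.75 × (3×155.52 + 12×285.12) = 2916.0 kN.
Tension yield (gross): A_g = 282×12 = 3384 mm². φR_n = 0.90 × 350 × 3384 = 1066.0 kN.
Block shear: shear path 2×[36+4×85] = 2×376 mm, A_gv = 9024, A_nv = 2×(376 − 4.5×26)×12 = 6216 mm²; tension across gage: (114 − 2×26)×12 = 744 mm². R_n = min(0.6×450×6216, 0.6×350×9024) + 1.0×450×744 = min(1678.3, 1895) + 334.8 = 2013.1 kN. φR_n = 0.75 × 2013.1 = 1509.8 kN.
Governing: min(3181.7, 2916.0, 1066.0, 1509.8) = 1066.0 kN → gross-section yield.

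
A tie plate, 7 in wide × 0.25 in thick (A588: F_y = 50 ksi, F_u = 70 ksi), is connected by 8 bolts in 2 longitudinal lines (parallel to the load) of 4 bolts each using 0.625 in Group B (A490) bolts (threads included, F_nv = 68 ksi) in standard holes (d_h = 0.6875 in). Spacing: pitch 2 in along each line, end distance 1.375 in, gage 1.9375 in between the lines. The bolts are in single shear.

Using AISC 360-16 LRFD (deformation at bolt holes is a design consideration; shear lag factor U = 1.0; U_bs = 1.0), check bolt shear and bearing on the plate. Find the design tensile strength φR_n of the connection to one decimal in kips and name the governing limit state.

Bolt shear: A_b = π(0.625)²/4 = 0.3068 in². φR_n = 0.75 × 68 × 0.3068 × 8 × 1 = 125.2 kips.
Bearing (0.25 in plate, F_u = 70 ksi): end bolts L_c = 1.375 − 0.6875/2 = 1.03125, R_n = min(1.2×1.03125×0.25×70, 2.4×0.625×0.25×70) = 21.656 kips/bolt; interior L_c = 2 − 0.6875 = 1.3125, R_n = 26.25 kips/bolt. φR_n = 0.75 × (2×21.656 + 6×26.25) = 150.6 kips.
Governing: min(125.2, 150.6) = 125.2 kips → bolt shear.

125.2 kips (bolt shear governs)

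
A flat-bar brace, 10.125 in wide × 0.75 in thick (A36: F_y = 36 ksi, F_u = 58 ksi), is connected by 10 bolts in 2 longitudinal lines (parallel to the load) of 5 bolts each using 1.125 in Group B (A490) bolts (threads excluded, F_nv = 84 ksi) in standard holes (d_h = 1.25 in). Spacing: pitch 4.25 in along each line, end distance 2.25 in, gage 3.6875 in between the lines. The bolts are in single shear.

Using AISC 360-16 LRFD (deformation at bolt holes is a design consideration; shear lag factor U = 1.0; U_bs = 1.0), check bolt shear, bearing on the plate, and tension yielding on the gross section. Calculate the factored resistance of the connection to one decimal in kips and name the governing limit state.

Bolt shear: A_b = π(1.125)²/4 = 0.99402 in². φR_n = 0.75 × 84 × 0.99402 × 10 × 1 = 626.2 kips.
Bearing (0.75 in plate, F_u = 58 ksi): end bolts L_c = 2.25 − 1.25/2 = 1.625, R_n = min(1.2×1.625×0.75×58, 2.4×1.125×0.75×58) = 84.825 kips/bolt; interior L_c = 4.25 − 1.25 = 3, R_n = 117.45 kips/bolt. φR_n = 0.75 × (2×84.825 + 8×117.45) = 831.9 kips.
Tension yield (gross): A_g = 10.125×0.75 = 7.5938 in². φR_n = 0.90 × 36 × 7.5938 = 246.0 kips.
Governing: min(626.2, 831.9, 246.0) = 246.0 kips → gross-section yield.

246.0 kips (gross-section yield governs)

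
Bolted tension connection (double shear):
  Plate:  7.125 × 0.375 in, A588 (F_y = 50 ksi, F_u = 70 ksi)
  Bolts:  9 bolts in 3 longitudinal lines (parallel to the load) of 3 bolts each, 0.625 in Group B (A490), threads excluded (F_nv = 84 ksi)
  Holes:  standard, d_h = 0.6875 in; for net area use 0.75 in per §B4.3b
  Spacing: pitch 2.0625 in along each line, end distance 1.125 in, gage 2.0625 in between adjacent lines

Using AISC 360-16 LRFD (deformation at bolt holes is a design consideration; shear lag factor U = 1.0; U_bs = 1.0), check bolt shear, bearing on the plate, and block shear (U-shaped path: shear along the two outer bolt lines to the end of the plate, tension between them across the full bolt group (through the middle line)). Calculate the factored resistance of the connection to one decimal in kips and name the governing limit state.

131.4 kips (block shear governs)

Bolt shear: A_b = π(0.625)²/4 = 0.3068 in². φR_n = 0.75 × 84 × 0.3068 × 9 × 2 = 347.9 kips.
Bearing (0.375 in plate, F_u = 70 ksi): end bolts L_c = 1.125 − 0.6875/2 = 0.78125, R_n = min(1.2×0.78125×0.375×70, 2.4×0.625×0.375×70) = 24.609 kips/bolt; interior L_c = 2.0625 − 0.6875 = 1.375, R_n = 39.375 kips/bolt. φR_n = 0.75 × (3×24.609 + 6×39.375) = 232.6 kips.
Block shear: shear path 2×[1.125+2×2.0625] = 2×5.25 in, A_gv = 3.9375, A_nv = 2×(5.25 − 2.5×0.75)×0.375 = 2.5313 in²; tension across gage: (4.125 − 2×0.75)×0.375 = 0.98438 in². R_n = min(0.6×70×2.5313, 0.6×50×3.9375) + 1.0×70×0.98438 = min(106.31, 118.13) + 68.907 = 175.22 kips. φR_n = 0.75 × 175.22 = 131.4 kips.
Governing: min(347.9, 232.6, 131.4) = 131.4 kips → block shear.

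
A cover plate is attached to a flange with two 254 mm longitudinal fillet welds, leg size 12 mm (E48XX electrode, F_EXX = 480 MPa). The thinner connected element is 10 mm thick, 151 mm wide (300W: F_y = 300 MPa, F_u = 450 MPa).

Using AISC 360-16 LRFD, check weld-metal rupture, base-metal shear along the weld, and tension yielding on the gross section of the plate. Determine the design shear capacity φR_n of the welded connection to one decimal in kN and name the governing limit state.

Weld metal: throat = 0.707×12 = 8.484 mm, L = 2×254 = 508 mm. φR_n = 0.75 × 0.6 × 480 × 8.484 × 508 = 930.9 kN.
Base metal shear (10 mm plate): yield φR_n = 1.0×0.6×300×10×508 = 914.4 kN; rupture φR_n = 0.75×0.6×450×10×508 = 1028.7 kN; take 914.4 kN (yield).
Tension yield (gross): A_g = 151×10 = 1510 mm². φR_n = 0.90 × 300 × 1510 = 407.7 kN.
Governing: min(930.9, 914.4, 407.7) = 407.7 kN → gross-section yield.

407.7 kN (gross-section yield governs)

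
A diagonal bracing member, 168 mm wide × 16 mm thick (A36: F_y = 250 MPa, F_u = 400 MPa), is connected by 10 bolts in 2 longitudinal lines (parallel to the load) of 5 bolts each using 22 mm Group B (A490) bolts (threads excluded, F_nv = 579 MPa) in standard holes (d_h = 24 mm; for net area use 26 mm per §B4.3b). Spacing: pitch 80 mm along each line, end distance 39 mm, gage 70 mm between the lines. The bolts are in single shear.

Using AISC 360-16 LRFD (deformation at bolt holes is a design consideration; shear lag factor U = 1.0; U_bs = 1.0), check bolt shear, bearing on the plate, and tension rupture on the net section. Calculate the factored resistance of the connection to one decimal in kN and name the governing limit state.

Bolt shear: A_b = π(22)²/4 = 380.13 mm². φR_n = 0.75 × 579 × 380.13 × 10 × 1 = 1650.7 kN.
Bearing (16 mm plate, F_u = 400 MPa): end bolts L_c = 39 − 24/2 = 27, R_n = min(1.2×27×16×400, 2.4×22×16×400) = 207.36 kN/bolt; interior L_c = 80 − 24 = 56, R_n = 337.92 kN/bolt. φR_n = 0.75 × (2×207.36 + 8×337.92) = 2338.6 kN.
Tension rupture (net): A_n = (168 − 2×26)×16 = 1856 mm² (U = 1.0, A_e = A_n). φR_n = 0.75 × 400 × 1856 = 556.8 kN.
Governing: min(1650.7, 2338.6, 556.8) = 556.8 kN → net-section rupture.

556.8 kN (net-section rupture governs)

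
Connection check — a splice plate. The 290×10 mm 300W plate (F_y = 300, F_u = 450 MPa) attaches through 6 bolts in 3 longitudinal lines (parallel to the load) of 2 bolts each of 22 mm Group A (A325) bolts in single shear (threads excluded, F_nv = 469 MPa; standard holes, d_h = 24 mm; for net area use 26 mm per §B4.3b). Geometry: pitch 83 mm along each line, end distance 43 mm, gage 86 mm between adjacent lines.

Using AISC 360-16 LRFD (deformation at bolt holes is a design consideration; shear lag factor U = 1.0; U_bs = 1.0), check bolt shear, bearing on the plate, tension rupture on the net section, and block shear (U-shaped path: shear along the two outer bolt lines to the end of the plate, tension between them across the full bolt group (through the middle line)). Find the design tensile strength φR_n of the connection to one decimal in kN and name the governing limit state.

715.5 kN (net-section rupture governs)

Bolt shear: A_b = π(22)²/4 = 380.13 mm². φR_n = 0.75 × 469 × 380.13 × 6 × 1 = 802.3 kN.
Bearing (10 mm plate, F_u = 450 MPa): end bolts L_c = 43 − 24/2 = 31, R_n = min(1.2×31×10×450, 2.4×22×10×450) = 167.4 kN/bolt; interior L_c = 83 − 24 = 59, R_n = 237.6 kN/bolt. φR_n = 0.75 × (3×167.4 + 3×237.6) = 911.3 kN.
Tension rupture (net): A_n = (290 − 3×26)×10 = 2120 mm² (U = 1.0, A_e = A_n). φR_n = 0.75 × 450 × 2120 = 715.5 kN.
Block shear: shear path 2×[43+1×83] = 2×126 mm, A_gv = 2520, A_nv = 2×(126 − 1.5×26)×10 = 1740 mm²; tension across gage: (172 − 2×26)×10 = 1200 mm². R_n = min(0.6×450×1740, 0.6×300×2520) + 1.0×450×1200 = min(469.8, 453.6) + 540 = 993.6 kN. φR_n = 0.75 × 993.6 = 745.2 kN.
Governing: min(802.3, 911.3, 715.5, 745.2) = 715.5 kN → net-section rupture.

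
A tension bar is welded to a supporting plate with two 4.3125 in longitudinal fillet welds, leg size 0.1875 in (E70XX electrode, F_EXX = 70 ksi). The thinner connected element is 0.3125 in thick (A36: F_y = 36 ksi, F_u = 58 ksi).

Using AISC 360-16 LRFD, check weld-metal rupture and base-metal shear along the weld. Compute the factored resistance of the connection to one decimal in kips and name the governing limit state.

36.0 kips (weld metal governs)

Weld metal: throat = 0.707×0.1875 = 0.13256 in, L = 2×4.3125 = 8.625 in. φR_n = 0.75 × 0.6 × 70 × 0.13256 × 8.625 = 36.0 kips.
Base metal shear (0.3125 in plate): yield φR_n = 1.0×0.6×36×0.3125×8.625 = 58.2 kips; rupture φR_n = 0.75×0.6×58×0.3125×8.625 = 70.3 kips; take 58.2 kips (yield).
Governing: min(36.0, 58.2) = 36.0 kips → weld metal.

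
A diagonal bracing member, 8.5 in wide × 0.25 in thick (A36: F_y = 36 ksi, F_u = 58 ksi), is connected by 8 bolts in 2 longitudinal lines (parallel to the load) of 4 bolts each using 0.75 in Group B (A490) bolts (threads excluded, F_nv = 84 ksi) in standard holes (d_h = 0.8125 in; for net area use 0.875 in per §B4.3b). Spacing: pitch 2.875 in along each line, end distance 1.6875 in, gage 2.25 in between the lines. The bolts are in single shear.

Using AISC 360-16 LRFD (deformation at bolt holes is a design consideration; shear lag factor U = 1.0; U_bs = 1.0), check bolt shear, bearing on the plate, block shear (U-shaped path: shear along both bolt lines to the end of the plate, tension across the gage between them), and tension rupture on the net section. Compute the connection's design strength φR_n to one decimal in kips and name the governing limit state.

73.4 kips (net-section rupture governs)

Bolt shear: A_b = π(0.75)²/4 = 0.44179 in². φR_n = 0.75 × 84 × 0.44179 × 8 × 1 = 222.7 kips.
Bearing (0.25 in plate, F_u = 58 ksi): end bolts L_c = 1.6875 − 0.8125/2 = 1.28125, R_n = min(1.2×1.28125×0.25×58, 2.4×0.75×0.25×58) = 22.294 kips/bolt; interior L_c = 2.875 − 0.8125 = 2.0625, R_n = 26.1 kips/bolt. φR_n = 0.75 × (2×22.294 + 6×26.1) = 150.9 kips.
Block shear: shear path 2×[1.6875+3×2.875] = 2×10.3125 in, A_gv = 5.1563, A_nv = 2×(10.3125 − 3.5×0.875)×0.25 = 3.625 in²; tension across gage: (2.25 − 1×0.875)×0.25 = 0.34375 in². R_n = min(0.6×58×3.625, 0.6×36×5.1563) + 1.0×58×0.34375 = min(126.15, 111.38) + 19.938 = 131.32 kips. φR_n = 0.75 × 131.32 = 98.5 kips.
Tension rupture (net): A_n = (8.5 − 2×0.875)×0.25 = 1.6875 in² (U = 1.0, A_e = A_n). φR_n = 0.75 × 58 × 1.6875 = 73.4 kips.
Governing: min(222.7, 150.9, 98.5, 73.4) = 73.4 kips → net-section rupture.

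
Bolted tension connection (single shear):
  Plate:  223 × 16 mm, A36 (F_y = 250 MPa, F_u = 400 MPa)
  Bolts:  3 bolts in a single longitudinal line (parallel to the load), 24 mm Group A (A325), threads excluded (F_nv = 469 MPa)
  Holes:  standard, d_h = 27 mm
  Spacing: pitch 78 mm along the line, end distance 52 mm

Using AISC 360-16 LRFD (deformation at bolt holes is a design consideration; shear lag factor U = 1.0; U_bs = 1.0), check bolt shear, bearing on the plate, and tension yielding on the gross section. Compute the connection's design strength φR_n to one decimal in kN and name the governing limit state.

477.4 kN (bolt shear governs)

Bolt shear: A_b = π(24)²/4 = 452.39 mm². φR_n = 0.75 × 469 × 452.39 × 3 × 1 = 477.4 kN.
Bearing (16 mm plate, F_u = 400 MPa): end bolts L_c = 52 − 27/2 = 38.5, R_n = min(1.2×38.5×16×400, 2.4×24×16×400) = 295.68 kN/bolt; interior L_c = 78 − 27 = 51, R_n = 368.64 kN/bolt. φR_n = 0.75 × (1×295.68 + 2×368.64) = 774.7 kN.
Tension yield (gross): A_g = 223×16 = 3568 mm². φR_n = 0.90 × 250 × 3568 = 802.8 kN.
Governing: min(477.4, 774.7, 802.8) = 477.4 kN → bolt shear.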